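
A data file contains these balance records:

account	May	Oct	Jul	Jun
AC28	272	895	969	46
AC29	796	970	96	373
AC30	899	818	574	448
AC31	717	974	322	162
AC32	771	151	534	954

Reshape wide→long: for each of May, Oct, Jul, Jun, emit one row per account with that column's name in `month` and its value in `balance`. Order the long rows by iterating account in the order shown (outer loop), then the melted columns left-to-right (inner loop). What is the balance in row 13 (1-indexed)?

20 rows total (5 × 4). Row 13: index ⌊(13-1)/4⌋ = 3 into account → AC31; (13-1) mod 4 = 0 into the melted columns → May.
So row 13 is (AC31, May, 717); balance = 717.

717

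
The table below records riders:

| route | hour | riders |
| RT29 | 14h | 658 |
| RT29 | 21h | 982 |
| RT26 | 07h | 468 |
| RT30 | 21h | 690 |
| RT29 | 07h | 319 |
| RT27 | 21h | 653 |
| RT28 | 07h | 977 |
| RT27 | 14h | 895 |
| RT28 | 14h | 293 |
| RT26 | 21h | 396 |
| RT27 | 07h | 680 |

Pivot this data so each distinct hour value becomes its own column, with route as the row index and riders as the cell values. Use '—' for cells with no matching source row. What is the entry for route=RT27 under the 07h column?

680

The long row with route=RT27, hour=07h has riders=680.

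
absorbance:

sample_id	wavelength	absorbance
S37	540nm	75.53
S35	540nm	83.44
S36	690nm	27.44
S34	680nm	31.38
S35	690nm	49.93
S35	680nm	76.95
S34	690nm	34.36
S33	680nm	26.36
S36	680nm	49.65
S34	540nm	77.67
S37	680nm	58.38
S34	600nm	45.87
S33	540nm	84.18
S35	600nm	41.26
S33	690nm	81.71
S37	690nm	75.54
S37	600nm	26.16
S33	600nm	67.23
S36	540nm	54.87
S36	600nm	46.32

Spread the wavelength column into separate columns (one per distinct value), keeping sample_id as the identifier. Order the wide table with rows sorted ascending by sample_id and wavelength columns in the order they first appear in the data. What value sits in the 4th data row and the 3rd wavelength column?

With rows sorted ascending by sample_id, row 4 is sample_id=S36. wavelength columns in first-appearance order: 540nm, 690nm, 680nm, 600nm; column 3 is 680nm.
Long rows with sample_id=S36, wavelength=680nm: absorbance = 49.65.

49.65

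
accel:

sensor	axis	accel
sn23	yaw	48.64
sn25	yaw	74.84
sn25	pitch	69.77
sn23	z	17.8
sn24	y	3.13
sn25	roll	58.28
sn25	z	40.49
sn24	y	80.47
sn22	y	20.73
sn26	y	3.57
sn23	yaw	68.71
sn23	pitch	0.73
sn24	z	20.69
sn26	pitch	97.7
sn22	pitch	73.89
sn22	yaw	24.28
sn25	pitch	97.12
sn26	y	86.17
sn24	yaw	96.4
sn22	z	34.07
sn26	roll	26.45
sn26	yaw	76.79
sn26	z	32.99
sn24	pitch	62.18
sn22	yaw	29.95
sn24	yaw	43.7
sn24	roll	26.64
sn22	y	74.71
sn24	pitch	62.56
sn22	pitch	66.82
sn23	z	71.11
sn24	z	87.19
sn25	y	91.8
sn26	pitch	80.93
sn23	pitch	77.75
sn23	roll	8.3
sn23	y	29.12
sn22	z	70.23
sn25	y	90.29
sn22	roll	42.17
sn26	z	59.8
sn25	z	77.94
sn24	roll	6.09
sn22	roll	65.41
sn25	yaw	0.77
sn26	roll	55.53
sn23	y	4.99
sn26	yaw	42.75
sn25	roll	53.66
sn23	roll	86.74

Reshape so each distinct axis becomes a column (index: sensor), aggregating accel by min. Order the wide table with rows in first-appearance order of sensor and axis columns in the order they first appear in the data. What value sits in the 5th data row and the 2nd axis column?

With rows in first-appearance order of sensor, row 5 is sensor=sn26. axis columns in first-appearance order: yaw, pitch, z, y, roll; column 2 is pitch.
Long rows with sensor=sn26, axis=pitch: min(97.7, 80.93) = 80.93.

80.93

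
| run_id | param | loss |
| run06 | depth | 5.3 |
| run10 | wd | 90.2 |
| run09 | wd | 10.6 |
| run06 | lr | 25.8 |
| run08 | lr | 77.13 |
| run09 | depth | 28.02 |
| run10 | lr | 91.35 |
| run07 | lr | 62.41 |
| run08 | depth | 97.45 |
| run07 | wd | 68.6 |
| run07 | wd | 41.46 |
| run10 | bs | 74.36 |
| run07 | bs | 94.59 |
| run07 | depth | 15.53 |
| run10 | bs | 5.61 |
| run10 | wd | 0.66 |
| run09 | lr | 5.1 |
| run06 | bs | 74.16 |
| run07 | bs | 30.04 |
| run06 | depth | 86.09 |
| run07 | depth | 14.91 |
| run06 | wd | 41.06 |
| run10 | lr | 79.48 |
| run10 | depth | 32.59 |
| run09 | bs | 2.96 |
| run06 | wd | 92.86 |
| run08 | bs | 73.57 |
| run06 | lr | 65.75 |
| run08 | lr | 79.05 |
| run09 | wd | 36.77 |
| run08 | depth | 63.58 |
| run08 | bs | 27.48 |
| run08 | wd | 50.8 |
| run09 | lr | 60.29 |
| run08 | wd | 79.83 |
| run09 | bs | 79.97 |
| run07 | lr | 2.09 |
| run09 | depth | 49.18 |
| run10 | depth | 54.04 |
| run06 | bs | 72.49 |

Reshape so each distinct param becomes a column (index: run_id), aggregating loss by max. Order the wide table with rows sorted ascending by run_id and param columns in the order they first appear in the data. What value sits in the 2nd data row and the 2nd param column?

With rows sorted ascending by run_id, row 2 is run_id=run07. param columns in first-appearance order: depth, wd, lr, bs; column 2 is wd.
Long rows with run_id=run07, param=wd: max(68.6, 41.46) = 68.6.

68.6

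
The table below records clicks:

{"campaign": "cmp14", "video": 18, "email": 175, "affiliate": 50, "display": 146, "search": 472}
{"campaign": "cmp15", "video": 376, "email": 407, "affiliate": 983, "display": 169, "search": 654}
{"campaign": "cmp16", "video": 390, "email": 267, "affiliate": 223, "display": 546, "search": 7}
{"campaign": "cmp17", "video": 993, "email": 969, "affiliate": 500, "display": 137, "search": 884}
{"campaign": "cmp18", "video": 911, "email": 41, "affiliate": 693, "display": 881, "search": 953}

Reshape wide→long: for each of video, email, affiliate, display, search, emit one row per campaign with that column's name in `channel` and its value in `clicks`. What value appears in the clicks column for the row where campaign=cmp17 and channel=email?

969

Unpivoting turns each (campaign, wide-column) pair into one long row.
The wide cell at row cmp17, column email holds 969, so the long row (cmp17, email) has clicks=969.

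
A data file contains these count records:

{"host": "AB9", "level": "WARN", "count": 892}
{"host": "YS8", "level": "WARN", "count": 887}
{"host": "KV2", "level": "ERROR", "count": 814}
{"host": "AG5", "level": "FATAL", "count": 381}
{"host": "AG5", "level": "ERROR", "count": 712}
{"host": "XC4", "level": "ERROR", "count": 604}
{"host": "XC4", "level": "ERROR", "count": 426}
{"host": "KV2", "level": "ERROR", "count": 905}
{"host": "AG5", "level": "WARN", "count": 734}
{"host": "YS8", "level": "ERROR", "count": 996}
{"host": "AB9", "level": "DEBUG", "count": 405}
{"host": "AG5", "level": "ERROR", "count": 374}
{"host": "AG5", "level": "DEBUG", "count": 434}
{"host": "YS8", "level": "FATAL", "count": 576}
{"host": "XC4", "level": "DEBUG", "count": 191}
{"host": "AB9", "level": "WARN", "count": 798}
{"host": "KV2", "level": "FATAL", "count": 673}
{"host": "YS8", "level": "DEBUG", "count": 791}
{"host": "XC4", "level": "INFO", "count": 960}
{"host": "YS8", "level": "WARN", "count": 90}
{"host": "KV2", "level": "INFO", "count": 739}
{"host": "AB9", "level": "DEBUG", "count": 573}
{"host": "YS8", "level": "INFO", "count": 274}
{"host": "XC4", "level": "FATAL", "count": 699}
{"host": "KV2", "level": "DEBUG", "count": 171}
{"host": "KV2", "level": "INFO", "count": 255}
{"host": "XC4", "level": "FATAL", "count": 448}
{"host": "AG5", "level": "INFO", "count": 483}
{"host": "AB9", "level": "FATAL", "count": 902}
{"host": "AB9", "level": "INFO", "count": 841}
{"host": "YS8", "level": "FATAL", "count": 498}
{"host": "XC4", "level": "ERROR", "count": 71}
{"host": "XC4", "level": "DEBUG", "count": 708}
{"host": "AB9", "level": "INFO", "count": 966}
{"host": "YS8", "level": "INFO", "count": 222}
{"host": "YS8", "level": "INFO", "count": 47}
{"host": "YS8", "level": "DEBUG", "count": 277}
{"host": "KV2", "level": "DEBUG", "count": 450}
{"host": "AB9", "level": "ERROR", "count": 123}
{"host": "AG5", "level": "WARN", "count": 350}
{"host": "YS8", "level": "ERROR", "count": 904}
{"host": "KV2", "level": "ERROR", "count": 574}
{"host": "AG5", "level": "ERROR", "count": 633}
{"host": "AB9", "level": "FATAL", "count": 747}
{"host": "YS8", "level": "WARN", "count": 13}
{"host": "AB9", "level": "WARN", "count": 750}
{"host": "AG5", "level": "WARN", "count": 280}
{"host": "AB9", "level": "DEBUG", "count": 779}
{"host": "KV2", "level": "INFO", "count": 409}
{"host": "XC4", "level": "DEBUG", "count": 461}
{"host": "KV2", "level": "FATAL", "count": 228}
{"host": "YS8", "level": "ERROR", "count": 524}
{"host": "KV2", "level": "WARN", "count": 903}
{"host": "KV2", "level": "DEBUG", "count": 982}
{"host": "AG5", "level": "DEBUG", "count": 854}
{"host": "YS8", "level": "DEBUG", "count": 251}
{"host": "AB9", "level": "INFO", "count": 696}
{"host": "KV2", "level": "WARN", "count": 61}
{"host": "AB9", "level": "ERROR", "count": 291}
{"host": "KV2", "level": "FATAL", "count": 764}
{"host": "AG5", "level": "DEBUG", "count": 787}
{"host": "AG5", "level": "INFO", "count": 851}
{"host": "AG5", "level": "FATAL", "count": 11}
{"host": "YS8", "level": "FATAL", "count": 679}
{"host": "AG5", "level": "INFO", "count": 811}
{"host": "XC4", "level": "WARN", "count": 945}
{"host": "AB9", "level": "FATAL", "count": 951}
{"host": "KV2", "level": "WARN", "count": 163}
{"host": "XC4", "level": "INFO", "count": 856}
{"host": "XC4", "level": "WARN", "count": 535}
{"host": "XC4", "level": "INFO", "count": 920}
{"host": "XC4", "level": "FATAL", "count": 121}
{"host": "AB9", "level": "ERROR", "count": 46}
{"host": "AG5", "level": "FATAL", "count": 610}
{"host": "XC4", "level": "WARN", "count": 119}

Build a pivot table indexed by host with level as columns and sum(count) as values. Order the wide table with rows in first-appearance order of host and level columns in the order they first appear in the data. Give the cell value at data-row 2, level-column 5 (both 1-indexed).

543

With rows in first-appearance order of host, row 2 is host=YS8. level columns in first-appearance order: WARN, ERROR, FATAL, DEBUG, INFO; column 5 is INFO.
Long rows with host=YS8, level=INFO: 274 + 222 + 47 = 543.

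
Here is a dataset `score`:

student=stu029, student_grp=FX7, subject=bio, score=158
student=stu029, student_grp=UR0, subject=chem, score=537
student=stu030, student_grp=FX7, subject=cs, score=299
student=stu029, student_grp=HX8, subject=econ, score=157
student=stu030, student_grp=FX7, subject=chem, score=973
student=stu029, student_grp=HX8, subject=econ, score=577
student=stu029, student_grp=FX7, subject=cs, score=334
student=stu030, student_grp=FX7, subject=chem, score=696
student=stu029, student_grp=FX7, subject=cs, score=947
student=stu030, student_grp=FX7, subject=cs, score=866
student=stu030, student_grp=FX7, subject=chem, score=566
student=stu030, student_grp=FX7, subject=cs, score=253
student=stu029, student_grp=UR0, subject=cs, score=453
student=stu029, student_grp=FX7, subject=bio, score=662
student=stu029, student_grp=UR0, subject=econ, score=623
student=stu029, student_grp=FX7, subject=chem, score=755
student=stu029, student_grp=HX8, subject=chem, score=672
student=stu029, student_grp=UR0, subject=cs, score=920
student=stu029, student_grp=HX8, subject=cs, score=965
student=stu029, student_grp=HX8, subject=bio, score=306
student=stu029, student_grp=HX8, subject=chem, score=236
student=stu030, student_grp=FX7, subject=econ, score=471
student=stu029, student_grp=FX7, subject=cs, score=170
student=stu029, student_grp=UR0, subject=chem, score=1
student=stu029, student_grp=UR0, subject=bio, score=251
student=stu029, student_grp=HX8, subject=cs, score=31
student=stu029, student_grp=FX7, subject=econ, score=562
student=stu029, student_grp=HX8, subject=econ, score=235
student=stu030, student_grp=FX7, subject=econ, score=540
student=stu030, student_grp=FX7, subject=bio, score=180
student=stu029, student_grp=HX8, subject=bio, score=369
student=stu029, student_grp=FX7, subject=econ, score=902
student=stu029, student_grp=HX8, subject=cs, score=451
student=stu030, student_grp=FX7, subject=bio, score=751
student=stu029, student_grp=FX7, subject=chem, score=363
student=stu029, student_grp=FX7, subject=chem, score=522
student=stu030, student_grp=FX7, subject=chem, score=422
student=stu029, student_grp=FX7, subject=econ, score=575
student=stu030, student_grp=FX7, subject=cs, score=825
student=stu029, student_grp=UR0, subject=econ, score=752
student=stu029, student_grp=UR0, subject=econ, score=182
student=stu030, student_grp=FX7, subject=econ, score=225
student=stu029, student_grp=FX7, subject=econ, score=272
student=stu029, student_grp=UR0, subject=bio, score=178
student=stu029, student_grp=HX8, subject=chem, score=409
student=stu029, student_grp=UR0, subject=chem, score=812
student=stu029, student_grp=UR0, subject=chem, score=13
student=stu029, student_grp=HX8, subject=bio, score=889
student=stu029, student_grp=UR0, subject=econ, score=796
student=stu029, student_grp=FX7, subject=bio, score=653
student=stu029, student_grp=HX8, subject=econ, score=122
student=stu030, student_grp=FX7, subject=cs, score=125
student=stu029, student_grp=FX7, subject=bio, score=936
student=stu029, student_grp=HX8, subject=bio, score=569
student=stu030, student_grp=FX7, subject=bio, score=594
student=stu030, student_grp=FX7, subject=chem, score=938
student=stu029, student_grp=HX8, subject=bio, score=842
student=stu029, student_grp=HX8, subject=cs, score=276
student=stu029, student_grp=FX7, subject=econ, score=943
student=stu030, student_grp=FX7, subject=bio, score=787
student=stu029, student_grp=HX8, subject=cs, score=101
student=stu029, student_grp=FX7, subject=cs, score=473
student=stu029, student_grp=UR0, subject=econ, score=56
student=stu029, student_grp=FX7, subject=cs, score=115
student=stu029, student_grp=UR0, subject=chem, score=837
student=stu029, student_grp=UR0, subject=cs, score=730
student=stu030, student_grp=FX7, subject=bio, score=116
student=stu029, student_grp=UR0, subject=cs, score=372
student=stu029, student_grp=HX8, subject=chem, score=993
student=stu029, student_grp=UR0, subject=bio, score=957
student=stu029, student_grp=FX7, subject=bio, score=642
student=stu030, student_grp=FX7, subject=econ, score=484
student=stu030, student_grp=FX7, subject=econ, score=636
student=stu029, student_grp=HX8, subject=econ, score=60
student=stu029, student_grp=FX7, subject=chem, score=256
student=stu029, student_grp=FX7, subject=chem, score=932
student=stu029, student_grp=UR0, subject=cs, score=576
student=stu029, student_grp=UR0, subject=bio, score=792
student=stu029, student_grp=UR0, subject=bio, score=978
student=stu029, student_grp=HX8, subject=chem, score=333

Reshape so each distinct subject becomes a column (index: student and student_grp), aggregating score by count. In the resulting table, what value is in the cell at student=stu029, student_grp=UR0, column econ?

5

Rows with student=stu029, student_grp=UR0 and subject=econ: score values are 623, 752, 182, 796, 56.
5 rows match — count = 5.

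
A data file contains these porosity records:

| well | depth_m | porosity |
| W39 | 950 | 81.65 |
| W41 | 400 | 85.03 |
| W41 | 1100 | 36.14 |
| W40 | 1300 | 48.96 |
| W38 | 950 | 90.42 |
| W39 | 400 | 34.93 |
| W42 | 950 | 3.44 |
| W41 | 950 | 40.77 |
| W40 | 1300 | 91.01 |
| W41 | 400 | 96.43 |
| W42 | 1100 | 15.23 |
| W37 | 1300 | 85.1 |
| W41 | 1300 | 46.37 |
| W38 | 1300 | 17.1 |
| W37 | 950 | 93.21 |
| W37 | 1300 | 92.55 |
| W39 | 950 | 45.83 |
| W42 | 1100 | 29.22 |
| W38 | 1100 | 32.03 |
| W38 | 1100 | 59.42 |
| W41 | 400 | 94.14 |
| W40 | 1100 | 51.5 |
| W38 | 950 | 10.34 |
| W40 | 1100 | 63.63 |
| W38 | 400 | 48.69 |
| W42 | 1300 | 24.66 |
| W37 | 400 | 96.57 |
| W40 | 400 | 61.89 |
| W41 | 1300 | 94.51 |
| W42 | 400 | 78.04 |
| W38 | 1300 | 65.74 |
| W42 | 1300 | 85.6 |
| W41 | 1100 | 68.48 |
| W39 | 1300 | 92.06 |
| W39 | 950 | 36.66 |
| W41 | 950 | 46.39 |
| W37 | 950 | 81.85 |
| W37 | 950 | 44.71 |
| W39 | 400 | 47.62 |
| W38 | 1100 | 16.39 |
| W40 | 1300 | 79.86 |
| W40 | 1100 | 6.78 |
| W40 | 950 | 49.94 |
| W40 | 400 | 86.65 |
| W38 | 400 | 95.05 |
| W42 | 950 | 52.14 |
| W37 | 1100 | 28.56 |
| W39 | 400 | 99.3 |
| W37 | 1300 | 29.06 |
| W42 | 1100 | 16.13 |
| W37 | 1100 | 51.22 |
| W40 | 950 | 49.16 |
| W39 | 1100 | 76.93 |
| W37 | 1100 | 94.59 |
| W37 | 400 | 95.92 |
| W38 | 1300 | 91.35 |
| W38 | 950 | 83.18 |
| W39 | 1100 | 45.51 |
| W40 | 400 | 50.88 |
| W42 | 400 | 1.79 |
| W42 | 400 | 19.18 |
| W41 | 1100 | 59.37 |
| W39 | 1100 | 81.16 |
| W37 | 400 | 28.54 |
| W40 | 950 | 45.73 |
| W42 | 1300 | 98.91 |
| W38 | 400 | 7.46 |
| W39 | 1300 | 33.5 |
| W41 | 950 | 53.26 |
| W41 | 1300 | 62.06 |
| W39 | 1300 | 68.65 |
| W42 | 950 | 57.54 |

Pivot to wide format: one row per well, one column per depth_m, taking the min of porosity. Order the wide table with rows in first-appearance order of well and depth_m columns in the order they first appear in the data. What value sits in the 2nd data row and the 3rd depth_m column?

36.14

With rows in first-appearance order of well, row 2 is well=W41. depth_m columns in first-appearance order: 950, 400, 1100, 1300; column 3 is 1100.
Long rows with well=W41, depth_m=1100: min(36.14, 68.48, 59.37) = 36.14.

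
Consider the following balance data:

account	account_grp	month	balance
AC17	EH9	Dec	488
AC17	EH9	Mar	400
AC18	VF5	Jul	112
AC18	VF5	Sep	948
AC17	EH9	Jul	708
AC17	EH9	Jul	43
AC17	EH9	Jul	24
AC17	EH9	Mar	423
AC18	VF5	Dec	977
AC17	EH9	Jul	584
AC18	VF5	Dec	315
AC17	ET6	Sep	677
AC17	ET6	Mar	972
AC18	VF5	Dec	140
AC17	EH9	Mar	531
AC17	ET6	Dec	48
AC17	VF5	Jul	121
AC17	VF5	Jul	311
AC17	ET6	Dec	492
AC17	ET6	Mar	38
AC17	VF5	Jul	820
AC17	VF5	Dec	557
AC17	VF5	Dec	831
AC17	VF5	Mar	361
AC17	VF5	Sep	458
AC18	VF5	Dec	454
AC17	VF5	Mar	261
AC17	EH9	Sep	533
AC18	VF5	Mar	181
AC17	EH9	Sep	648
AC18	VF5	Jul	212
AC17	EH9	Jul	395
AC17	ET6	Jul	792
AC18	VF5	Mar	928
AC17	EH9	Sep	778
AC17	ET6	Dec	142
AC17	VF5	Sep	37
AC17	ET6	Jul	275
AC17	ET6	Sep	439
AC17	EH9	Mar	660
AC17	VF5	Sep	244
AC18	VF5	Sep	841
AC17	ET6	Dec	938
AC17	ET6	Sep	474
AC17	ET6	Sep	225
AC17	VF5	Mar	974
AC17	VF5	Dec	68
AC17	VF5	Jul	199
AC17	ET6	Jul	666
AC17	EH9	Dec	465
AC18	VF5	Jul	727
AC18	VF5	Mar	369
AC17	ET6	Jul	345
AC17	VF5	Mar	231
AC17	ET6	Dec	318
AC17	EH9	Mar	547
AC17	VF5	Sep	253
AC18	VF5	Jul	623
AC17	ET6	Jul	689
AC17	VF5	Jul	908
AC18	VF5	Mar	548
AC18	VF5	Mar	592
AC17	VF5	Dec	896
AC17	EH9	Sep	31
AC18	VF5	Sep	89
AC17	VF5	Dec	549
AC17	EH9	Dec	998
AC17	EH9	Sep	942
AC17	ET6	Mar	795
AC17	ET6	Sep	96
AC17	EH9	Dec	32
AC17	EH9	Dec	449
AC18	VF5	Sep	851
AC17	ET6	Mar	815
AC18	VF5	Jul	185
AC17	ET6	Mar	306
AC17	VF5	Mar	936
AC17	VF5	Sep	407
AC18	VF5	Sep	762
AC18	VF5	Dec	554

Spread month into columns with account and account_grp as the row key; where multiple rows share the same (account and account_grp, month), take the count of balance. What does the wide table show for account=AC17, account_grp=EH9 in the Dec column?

5

Rows with account=AC17, account_grp=EH9 and month=Dec: balance values are 488, 465, 998, 32, 449.
5 rows match — count = 5.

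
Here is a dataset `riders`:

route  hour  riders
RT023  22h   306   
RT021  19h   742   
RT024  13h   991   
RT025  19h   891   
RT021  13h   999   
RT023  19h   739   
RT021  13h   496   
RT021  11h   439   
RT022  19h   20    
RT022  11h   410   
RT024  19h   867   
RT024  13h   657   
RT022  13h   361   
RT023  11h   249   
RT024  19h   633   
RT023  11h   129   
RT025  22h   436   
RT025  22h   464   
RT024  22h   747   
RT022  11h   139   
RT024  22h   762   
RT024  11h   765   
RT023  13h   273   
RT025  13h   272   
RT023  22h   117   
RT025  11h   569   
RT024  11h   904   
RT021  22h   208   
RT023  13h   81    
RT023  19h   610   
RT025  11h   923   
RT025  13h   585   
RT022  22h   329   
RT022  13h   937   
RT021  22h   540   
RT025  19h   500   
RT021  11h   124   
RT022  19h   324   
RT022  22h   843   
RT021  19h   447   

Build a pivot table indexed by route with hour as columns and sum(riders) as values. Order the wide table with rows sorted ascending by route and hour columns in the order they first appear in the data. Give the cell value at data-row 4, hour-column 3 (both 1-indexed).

1648

With rows sorted ascending by route, row 4 is route=RT024. hour columns in first-appearance order: 22h, 19h, 13h, 11h; column 3 is 13h.
Long rows with route=RT024, hour=13h: 991 + 657 = 1648.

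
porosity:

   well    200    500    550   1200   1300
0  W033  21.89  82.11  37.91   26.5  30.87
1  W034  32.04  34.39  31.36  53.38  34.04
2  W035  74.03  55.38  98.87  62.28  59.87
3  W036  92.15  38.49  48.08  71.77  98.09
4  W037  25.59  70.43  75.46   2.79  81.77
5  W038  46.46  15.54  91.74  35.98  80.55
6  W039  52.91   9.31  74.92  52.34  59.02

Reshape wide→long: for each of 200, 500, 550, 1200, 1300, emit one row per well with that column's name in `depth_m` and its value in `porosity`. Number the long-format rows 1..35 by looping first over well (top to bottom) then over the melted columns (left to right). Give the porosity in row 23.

35 rows total (7 × 5). Row 23: index ⌊(23-1)/5⌋ = 4 into well → W037; (23-1) mod 5 = 2 into the melted columns → 550.
So row 23 is (W037, 550, 75.46); porosity = 75.46.

75.46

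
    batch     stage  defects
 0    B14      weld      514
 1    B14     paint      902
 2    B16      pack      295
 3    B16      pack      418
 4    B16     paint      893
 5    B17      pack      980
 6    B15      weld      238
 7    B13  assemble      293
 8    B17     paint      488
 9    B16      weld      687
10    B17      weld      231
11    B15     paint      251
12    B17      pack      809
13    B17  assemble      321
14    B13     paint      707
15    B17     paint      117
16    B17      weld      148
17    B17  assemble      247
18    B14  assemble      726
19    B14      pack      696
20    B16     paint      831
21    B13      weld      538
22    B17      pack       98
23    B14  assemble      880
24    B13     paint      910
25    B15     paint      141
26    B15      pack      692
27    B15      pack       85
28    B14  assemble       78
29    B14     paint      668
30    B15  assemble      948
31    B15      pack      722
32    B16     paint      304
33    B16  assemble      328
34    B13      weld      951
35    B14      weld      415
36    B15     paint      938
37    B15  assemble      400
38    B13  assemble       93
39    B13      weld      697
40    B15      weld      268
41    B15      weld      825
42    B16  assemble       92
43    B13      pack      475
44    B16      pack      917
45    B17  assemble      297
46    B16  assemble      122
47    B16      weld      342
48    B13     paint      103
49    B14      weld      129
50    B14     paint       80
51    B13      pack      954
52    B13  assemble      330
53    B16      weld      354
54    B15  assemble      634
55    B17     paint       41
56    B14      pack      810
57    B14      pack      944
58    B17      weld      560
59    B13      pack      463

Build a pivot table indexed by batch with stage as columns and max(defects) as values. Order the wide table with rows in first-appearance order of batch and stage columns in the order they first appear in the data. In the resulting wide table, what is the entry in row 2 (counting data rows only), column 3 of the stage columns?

917

With rows in first-appearance order of batch, row 2 is batch=B16. stage columns in first-appearance order: weld, paint, pack, assemble; column 3 is pack.
Long rows with batch=B16, stage=pack: max(295, 418, 917) = 917.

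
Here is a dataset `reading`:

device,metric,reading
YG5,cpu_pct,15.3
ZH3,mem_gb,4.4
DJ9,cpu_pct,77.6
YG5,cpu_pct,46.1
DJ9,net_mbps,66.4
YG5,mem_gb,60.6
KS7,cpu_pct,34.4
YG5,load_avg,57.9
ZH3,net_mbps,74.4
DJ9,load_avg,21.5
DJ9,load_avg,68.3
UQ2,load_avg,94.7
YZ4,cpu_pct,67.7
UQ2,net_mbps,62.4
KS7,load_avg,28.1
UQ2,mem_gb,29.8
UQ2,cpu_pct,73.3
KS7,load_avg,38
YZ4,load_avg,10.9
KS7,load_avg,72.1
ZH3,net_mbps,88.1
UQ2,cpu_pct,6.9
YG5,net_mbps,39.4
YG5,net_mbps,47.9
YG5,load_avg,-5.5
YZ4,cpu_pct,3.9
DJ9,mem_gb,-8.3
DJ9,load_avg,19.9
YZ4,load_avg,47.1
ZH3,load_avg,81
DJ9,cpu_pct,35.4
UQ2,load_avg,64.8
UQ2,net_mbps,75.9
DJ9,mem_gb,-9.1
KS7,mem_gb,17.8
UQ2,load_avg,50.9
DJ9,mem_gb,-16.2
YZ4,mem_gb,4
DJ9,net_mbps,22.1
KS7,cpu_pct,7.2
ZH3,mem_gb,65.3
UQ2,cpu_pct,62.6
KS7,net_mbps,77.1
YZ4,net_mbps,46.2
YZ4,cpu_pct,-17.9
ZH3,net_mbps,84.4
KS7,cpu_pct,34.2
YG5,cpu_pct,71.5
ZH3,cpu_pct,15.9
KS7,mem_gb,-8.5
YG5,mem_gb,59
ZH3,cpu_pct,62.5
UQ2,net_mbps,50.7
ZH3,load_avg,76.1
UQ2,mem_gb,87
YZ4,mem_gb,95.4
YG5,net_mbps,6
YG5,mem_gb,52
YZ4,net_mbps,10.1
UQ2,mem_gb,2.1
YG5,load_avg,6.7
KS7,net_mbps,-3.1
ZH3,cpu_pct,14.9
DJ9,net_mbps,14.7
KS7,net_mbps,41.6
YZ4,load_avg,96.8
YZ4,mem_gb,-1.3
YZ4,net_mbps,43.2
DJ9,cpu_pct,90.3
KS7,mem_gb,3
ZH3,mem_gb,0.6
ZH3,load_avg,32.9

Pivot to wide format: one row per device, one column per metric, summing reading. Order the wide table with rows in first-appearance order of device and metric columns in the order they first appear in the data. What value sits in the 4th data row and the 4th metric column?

138.2

With rows in first-appearance order of device, row 4 is device=KS7. metric columns in first-appearance order: cpu_pct, mem_gb, net_mbps, load_avg; column 4 is load_avg.
Long rows with device=KS7, metric=load_avg: 28.1 + 38 + 72.1 = 138.2.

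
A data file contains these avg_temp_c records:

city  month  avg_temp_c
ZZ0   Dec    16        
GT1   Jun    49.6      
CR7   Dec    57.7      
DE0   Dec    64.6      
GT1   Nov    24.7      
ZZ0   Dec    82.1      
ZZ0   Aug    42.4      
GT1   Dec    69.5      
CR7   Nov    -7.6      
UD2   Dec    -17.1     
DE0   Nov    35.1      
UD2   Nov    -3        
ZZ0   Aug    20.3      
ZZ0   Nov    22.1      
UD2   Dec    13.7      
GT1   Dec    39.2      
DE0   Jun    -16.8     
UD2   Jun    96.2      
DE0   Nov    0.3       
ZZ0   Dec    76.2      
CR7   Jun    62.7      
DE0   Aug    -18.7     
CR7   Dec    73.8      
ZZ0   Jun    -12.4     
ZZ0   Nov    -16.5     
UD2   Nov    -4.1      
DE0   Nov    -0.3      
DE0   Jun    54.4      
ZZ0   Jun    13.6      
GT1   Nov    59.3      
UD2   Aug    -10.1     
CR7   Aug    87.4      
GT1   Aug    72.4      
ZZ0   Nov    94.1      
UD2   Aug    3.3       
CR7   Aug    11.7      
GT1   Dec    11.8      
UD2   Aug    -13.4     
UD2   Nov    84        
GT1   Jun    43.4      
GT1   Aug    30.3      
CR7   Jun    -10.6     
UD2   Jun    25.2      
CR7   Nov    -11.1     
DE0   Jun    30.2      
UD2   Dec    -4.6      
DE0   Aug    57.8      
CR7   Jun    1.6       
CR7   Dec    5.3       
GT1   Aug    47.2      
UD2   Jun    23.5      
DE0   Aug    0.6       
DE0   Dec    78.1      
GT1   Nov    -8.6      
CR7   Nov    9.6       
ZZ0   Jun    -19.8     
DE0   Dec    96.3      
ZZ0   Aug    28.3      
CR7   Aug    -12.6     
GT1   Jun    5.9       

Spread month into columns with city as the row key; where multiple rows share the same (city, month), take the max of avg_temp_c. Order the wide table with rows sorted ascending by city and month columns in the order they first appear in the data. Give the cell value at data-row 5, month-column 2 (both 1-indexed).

With rows sorted ascending by city, row 5 is city=ZZ0. month columns in first-appearance order: Dec, Jun, Nov, Aug; column 2 is Jun.
Long rows with city=ZZ0, month=Jun: max(-12.4, 13.6, -19.8) = 13.6.

13.6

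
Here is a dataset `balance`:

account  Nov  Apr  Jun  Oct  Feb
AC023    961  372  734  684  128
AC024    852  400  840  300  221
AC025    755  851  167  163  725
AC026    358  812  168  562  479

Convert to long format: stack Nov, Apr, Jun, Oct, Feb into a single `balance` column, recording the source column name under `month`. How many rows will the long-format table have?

20

4 account values × 5 melted columns = 20 rows.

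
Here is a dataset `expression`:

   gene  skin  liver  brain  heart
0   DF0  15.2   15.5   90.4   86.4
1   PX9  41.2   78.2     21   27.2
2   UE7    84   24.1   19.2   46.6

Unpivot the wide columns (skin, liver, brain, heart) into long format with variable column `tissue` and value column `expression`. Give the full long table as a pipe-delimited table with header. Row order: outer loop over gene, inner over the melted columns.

Each (gene, column) pair becomes one row: 3 × 4 = 12 rows.
For example, (DF0, skin) → expression=15.2.

| gene | tissue | expression |
| DF0 | skin | 15.2 |
| DF0 | liver | 15.5 |
| DF0 | brain | 90.4 |
| DF0 | heart | 86.4 |
| PX9 | skin | 41.2 |
| PX9 | liver | 78.2 |
| PX9 | brain | 21 |
| PX9 | heart | 27.2 |
| UE7 | skin | 84 |
| UE7 | liver | 24.1 |
| UE7 | brain | 19.2 |
| UE7 | heart | 46.6 |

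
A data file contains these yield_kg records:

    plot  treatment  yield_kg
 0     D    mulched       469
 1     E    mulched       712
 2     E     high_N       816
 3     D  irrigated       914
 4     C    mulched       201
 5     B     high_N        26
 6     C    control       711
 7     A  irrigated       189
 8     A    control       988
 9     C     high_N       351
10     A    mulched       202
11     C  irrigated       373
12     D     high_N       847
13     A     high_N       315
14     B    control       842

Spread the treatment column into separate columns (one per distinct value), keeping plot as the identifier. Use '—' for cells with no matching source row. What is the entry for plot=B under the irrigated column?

No long-format row has plot=B and treatment=irrigated, so the cell is —.

—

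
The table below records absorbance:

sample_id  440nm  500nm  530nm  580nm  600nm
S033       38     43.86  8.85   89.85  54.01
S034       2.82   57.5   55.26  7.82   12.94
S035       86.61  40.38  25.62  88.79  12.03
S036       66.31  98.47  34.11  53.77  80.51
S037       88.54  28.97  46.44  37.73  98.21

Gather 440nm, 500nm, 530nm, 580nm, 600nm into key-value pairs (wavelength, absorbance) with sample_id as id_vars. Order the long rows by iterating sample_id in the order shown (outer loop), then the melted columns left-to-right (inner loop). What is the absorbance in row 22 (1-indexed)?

28.97

25 rows total (5 × 5). Row 22: index ⌊(22-1)/5⌋ = 4 into sample_id → S037; (22-1) mod 5 = 1 into the melted columns → 500nm.
So row 22 is (S037, 500nm, 28.97); absorbance = 28.97.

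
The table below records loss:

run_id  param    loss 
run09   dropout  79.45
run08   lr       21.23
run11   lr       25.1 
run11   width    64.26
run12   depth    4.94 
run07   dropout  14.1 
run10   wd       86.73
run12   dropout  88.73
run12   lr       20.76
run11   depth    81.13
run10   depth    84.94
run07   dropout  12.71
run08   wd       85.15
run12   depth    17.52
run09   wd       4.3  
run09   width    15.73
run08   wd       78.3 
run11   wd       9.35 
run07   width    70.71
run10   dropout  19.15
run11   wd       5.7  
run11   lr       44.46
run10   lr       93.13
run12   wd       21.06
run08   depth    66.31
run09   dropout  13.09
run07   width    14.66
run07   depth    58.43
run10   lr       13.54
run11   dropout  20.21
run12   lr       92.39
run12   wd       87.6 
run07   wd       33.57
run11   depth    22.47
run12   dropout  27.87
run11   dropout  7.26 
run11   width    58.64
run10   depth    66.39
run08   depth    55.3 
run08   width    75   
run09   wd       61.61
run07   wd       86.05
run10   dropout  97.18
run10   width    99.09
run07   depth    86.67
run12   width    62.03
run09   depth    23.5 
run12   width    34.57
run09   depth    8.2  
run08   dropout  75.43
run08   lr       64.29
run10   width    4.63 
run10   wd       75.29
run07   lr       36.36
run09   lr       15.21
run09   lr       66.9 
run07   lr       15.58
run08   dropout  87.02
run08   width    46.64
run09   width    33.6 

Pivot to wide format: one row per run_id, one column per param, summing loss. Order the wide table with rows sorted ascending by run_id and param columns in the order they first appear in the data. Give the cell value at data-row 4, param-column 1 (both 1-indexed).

With rows sorted ascending by run_id, row 4 is run_id=run10. param columns in first-appearance order: dropout, lr, width, depth, wd; column 1 is dropout.
Long rows with run_id=run10, param=dropout: 19.15 + 97.18 = 116.33.

116.33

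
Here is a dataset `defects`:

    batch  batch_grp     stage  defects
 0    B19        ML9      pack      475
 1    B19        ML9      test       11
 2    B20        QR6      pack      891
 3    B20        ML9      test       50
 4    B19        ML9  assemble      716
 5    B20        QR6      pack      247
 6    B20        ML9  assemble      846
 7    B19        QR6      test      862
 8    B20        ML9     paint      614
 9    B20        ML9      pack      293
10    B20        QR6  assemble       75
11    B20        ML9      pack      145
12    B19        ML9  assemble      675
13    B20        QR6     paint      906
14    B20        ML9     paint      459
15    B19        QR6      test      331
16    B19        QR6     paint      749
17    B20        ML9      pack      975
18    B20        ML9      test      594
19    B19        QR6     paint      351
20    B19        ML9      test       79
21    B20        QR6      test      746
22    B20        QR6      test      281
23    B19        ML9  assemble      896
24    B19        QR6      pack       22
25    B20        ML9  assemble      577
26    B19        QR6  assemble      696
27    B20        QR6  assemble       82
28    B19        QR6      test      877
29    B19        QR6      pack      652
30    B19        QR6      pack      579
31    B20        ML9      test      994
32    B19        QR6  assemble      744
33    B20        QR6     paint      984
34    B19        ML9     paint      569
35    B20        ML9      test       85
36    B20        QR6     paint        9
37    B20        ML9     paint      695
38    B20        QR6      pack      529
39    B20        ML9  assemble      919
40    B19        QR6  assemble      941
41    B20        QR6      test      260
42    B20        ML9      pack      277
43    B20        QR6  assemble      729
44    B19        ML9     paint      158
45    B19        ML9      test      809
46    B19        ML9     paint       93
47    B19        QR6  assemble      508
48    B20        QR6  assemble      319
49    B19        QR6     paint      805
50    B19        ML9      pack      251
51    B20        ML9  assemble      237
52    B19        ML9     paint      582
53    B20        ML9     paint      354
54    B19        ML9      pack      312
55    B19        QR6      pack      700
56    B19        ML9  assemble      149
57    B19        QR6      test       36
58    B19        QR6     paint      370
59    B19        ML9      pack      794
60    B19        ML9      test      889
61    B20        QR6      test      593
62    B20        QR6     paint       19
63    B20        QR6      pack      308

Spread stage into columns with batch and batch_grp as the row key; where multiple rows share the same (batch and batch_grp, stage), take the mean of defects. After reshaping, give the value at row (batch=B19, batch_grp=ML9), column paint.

Rows with batch=B19, batch_grp=ML9 and stage=paint: defects values are 569, 158, 93, 582.
(569 + 158 + 93 + 582) / 4 = 350.50.

350.50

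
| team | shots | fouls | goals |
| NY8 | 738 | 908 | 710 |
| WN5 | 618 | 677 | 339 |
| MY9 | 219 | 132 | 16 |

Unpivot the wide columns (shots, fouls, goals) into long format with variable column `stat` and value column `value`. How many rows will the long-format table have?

3 team values × 3 melted columns = 9 rows.

9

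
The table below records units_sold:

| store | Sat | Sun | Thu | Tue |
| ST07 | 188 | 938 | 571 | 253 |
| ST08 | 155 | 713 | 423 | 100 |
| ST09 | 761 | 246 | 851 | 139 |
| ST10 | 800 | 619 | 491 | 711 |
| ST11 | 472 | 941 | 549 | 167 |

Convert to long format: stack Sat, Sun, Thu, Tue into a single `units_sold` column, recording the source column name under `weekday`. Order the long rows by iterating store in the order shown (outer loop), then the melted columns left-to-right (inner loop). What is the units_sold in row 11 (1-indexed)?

20 rows total (5 × 4). Row 11: index ⌊(11-1)/4⌋ = 2 into store → ST09; (11-1) mod 4 = 2 into the melted columns → Thu.
So row 11 is (ST09, Thu, 851); units_sold = 851.

851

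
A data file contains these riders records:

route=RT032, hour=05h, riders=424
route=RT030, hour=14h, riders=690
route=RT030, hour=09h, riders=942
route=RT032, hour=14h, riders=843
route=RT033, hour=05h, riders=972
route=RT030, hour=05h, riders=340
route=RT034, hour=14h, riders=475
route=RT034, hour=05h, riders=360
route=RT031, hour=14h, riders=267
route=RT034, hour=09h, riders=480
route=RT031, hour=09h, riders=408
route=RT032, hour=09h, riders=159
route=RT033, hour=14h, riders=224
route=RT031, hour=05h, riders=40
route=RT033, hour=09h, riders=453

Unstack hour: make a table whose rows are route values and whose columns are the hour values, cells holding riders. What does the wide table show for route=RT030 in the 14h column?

Wide layout: rows indexed by route, columns are the 3 distinct hour values (05h, 14h, 09h).
Cell (route=RT030, hour=14h) draws from the long row where route=RT030 and hour=14h, which has riders=690.

690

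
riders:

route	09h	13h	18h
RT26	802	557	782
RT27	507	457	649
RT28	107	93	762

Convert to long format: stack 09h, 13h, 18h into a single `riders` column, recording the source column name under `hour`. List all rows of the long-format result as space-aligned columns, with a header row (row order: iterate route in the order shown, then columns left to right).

route  hour  riders
RT26   09h   802   
RT26   13h   557   
RT26   18h   782   
RT27   09h   507   
RT27   13h   457   
RT27   18h   649   
RT28   09h   107   
RT28   13h   93    
RT28   18h   762   

Each (route, column) pair becomes one row: 3 × 3 = 9 rows.
For example, (RT26, 09h) → riders=802.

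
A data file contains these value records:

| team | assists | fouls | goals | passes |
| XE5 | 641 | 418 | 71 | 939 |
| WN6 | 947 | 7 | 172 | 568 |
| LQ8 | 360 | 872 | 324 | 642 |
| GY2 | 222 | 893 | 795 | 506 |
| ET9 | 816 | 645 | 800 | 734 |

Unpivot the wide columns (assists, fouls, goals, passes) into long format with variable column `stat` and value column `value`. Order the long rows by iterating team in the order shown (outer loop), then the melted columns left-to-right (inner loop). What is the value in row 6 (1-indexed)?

7

20 rows total (5 × 4). Row 6: index ⌊(6-1)/4⌋ = 1 into team → WN6; (6-1) mod 4 = 1 into the melted columns → fouls.
So row 6 is (WN6, fouls, 7); value = 7.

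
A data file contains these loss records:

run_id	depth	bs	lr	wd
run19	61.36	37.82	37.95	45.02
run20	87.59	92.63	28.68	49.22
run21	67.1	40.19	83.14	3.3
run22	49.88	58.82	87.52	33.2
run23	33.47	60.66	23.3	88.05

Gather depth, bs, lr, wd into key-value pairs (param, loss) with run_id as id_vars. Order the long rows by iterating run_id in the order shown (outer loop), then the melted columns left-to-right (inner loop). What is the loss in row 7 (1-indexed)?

28.68

20 rows total (5 × 4). Row 7: index ⌊(7-1)/4⌋ = 1 into run_id → run20; (7-1) mod 4 = 2 into the melted columns → lr.
So row 7 is (run20, lr, 28.68); loss = 28.68.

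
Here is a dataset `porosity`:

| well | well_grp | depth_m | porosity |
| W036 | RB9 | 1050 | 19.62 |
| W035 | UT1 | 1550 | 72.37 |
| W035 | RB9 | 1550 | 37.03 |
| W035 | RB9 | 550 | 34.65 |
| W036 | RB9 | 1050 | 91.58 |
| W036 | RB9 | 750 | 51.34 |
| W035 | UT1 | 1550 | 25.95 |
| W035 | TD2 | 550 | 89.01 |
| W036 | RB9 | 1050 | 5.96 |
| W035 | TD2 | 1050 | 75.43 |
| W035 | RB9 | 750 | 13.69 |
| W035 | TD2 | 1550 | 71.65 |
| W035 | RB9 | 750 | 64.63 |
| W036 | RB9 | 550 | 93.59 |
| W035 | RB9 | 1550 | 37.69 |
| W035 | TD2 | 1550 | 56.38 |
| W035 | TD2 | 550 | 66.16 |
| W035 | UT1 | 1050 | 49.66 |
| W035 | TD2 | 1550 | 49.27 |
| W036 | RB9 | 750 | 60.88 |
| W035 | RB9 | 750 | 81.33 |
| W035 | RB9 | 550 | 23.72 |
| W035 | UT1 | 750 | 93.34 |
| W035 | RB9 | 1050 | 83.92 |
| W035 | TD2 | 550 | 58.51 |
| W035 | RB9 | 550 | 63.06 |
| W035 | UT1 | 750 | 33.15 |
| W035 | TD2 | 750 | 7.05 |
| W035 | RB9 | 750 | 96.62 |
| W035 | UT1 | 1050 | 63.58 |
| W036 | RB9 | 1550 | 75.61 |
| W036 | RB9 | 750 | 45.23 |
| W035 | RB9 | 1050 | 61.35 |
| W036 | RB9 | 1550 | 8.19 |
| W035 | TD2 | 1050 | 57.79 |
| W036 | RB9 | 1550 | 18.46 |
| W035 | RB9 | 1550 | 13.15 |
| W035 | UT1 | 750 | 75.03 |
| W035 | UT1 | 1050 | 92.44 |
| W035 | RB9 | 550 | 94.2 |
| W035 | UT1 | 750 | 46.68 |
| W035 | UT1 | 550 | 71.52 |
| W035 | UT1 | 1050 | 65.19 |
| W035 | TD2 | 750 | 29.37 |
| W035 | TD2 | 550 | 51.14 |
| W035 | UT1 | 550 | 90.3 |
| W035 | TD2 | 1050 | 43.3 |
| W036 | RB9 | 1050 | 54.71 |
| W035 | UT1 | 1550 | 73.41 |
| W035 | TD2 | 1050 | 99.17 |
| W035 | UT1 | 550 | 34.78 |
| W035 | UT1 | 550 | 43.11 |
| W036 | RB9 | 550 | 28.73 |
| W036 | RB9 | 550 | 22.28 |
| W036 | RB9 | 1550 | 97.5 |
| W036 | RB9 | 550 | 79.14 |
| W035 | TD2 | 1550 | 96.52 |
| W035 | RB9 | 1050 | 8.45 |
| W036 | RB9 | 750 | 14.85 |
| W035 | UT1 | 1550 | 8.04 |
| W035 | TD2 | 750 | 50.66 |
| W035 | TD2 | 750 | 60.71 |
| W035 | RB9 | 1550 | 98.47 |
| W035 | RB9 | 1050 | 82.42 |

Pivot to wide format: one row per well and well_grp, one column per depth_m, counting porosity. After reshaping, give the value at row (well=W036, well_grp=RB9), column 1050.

Rows with well=W036, well_grp=RB9 and depth_m=1050: porosity values are 19.62, 91.58, 5.96, 54.71.
4 rows match — count = 4.

4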